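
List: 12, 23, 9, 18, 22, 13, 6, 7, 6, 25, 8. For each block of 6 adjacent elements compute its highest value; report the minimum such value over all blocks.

12 23 9 18 22 13 → max 23
23 9 18 22 13 6 → max 23
9 18 22 13 6 7 → max 22
18 22 13 6 7 6 → max 22
22 13 6 7 6 25 → max 25
13 6 7 6 25 8 → max 25
Minimum of these is 22.

22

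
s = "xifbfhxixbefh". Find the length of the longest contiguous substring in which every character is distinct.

6

[x] len 1
[x, i] len 2
[x, i, f] len 3
[x, i, f, b] len 4
[b, f] len 2
[b, f, h] len 3
[b, f, h, x] len 4
[b, f, h, x, i] len 5
[i, x] len 2
[i, x, b] len 3
[i, x, b, e] len 4
[i, x, b, e, f] len 5
[i, x, b, e, f, h] len 6
Longest all-distinct length: 6.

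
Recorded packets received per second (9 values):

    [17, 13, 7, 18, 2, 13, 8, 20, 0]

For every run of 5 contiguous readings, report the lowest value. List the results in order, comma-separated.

2, 2, 2, 2, 0

Sliding a size-5 window across the 9 values:
17 13 7 18 2 → min 2
13 7 18 2 13 → min 2
7 18 2 13 8 → min 2
18 2 13 8 20 → min 2
2 13 8 20 0 → min 0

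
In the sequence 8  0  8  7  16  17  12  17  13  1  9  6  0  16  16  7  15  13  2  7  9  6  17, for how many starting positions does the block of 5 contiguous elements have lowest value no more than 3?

8 0 8 7 16 → min 0  ≤ 3 ✓
0 8 7 16 17 → min 0  ≤ 3 ✓
8 7 16 17 12 → min 7
7 16 17 12 17 → min 7
16 17 12 17 13 → min 12
17 12 17 13 1 → min 1  ≤ 3 ✓
12 17 13 1 9 → min 1  ≤ 3 ✓
17 13 1 9 6 → min 1  ≤ 3 ✓
13 1 9 6 0 → min 0  ≤ 3 ✓
1 9 6 0 16 → min 0  ≤ 3 ✓
9 6 0 16 16 → min 0  ≤ 3 ✓
6 0 16 16 7 → min 0  ≤ 3 ✓
0 16 16 7 15 → min 0  ≤ 3 ✓
16 16 7 15 13 → min 7
16 7 15 13 2 → min 2  ≤ 3 ✓
7 15 13 2 7 → min 2  ≤ 3 ✓
15 13 2 7 9 → min 2  ≤ 3 ✓
13 2 7 9 6 → min 2  ≤ 3 ✓
2 7 9 6 17 → min 2  ≤ 3 ✓
15 windows satisfy the condition.

15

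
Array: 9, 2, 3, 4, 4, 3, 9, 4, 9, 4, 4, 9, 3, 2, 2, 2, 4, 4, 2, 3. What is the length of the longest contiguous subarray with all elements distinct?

4

add 9: [9] len 1
add 2: [9, 2] len 2
add 3: [9, 2, 3] len 3
add 4: [9, 2, 3, 4] len 4
add 4 (repeat 4, move left end past it): [4] len 1
add 3: [4, 3] len 2
add 9: [4, 3, 9] len 3
add 4 (repeat 4, move left end past it): [3, 9, 4] len 3
add 9 (repeat 9, move left end past it): [4, 9] len 2
add 4 (repeat 4, move left end past it): [9, 4] len 2
add 4 (repeat 4, move left end past it): [4] len 1
add 9: [4, 9] len 2
add 3: [4, 9, 3] len 3
add 2: [4, 9, 3, 2] len 4
add 2 (repeat 2, move left end past it): [2] len 1
add 2 (repeat 2, move left end past it): [2] len 1
add 4: [2, 4] len 2
add 4 (repeat 4, move left end past it): [4] len 1
add 2: [4, 2] len 2
add 3: [4, 2, 3] len 3
Longest all-distinct length: 4.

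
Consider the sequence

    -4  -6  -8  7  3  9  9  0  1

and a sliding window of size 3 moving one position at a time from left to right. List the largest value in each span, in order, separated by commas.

-4, 7, 7, 9, 9, 9, 9

[-4, -6, -8] → max -4
[-6, -8, 7] → max 7
[-8, 7, 3] → max 7
[7, 3, 9] → max 9
[3, 9, 9] → max 9
[9, 9, 0] → max 9
[9, 0, 1] → max 9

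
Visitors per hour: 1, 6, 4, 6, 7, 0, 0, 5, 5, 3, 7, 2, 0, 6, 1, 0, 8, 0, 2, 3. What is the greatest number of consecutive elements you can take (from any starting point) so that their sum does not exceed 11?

→ 1: sum 1, len 1
→ 6: sum 7, len 2
→ 4: sum 11, len 3
→ 6 (dropped 1, 6): sum 10, len 2
→ 7 (dropped 4, 6): sum 7, len 1
→ 0: sum 7, len 2
→ 0: sum 7, len 3
→ 5 (dropped 7): sum 5, len 3
→ 5: sum 10, len 4
→ 3 (dropped 0, 0, 5): sum 8, len 2
→ 7 (dropped 5): sum 10, len 2
→ 2 (dropped 3): sum 9, len 2
→ 0: sum 9, len 3
→ 6 (dropped 7): sum 8, len 3
→ 1: sum 9, len 4
→ 0: sum 9, len 5
→ 8 (dropped 2, 0, 6): sum 9, len 3
→ 0: sum 9, len 4
→ 2: sum 11, len 5
→ 3 (dropped 1, 0, 8): sum 5, len 3
Longest length seen: 5.

5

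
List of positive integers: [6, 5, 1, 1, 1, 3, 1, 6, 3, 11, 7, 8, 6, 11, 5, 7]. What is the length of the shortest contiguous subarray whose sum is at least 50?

7

add 6: running sum 6 < 50
add 5: running sum 11 < 50
add 1: running sum 12 < 50
add 1: running sum 13 < 50
add 1: running sum 14 < 50
add 3: running sum 17 < 50
add 1: running sum 18 < 50
add 6: running sum 24 < 50
add 3: running sum 27 < 50
add 11: running sum 38 < 50
add 7: running sum 45 < 50
add 8: shortest ending here [6, 5, 1, 1, 1, 3, 1, 6, 3, 11, 7, 8] sum 53, len 12
add 6: shortest ending here [5, 1, 1, 1, 3, 1, 6, 3, 11, 7, 8, 6] sum 53, len 12
add 11: shortest ending here [6, 3, 11, 7, 8, 6, 11] sum 52, len 7
add 5: shortest ending here [3, 11, 7, 8, 6, 11, 5] sum 51, len 7
add 7: shortest ending here [11, 7, 8, 6, 11, 5, 7] sum 55, len 7
Shortest qualifying length: 7.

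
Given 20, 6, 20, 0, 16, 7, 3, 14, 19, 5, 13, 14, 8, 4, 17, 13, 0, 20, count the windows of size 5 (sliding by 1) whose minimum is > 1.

8

20 6 20 0 16 → min 0
6 20 0 16 7 → min 0
20 0 16 7 3 → min 0
0 16 7 3 14 → min 0
16 7 3 14 19 → min 3  > 1 ✓
7 3 14 19 5 → min 3  > 1 ✓
3 14 19 5 13 → min 3  > 1 ✓
14 19 5 13 14 → min 5  > 1 ✓
19 5 13 14 8 → min 5  > 1 ✓
5 13 14 8 4 → min 4  > 1 ✓
13 14 8 4 17 → min 4  > 1 ✓
14 8 4 17 13 → min 4  > 1 ✓
8 4 17 13 0 → min 0
4 17 13 0 20 → min 0
8 windows satisfy the condition.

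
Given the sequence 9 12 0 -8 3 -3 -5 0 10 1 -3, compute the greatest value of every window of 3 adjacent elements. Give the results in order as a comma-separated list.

[9, 12, 0] → max 12
[12, 0, -8] → max 12
[0, -8, 3] → max 3
[-8, 3, -3] → max 3
[3, -3, -5] → max 3
[-3, -5, 0] → max 0
[-5, 0, 10] → max 10
[0, 10, 1] → max 10
[10, 1, -3] → max 10

12, 12, 3, 3, 3, 0, 10, 10, 10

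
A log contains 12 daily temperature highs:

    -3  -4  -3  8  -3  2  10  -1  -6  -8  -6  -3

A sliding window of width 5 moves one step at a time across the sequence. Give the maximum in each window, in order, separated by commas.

[-3, -4, -3, 8, -3] → max 8
[-4, -3, 8, -3, 2] → max 8
[-3, 8, -3, 2, 10] → max 10
[8, -3, 2, 10, -1] → max 10
[-3, 2, 10, -1, -6] → max 10
[2, 10, -1, -6, -8] → max 10
[10, -1, -6, -8, -6] → max 10
[-1, -6, -8, -6, -3] → max -1

8, 8, 10, 10, 10, 10, 10, -1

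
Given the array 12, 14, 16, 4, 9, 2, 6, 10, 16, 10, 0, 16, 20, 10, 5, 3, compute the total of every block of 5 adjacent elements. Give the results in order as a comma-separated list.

[12, 14, 16, 4, 9] → sum 55
[14, 16, 4, 9, 2] → sum 45
[16, 4, 9, 2, 6] → sum 37
[4, 9, 2, 6, 10] → sum 31
[9, 2, 6, 10, 16] → sum 43
[2, 6, 10, 16, 10] → sum 44
[6, 10, 16, 10, 0] → sum 42
[10, 16, 10, 0, 16] → sum 52
[16, 10, 0, 16, 20] → sum 62
[10, 0, 16, 20, 10] → sum 56
[0, 16, 20, 10, 5] → sum 51
[16, 20, 10, 5, 3] → sum 54

55, 45, 37, 31, 43, 44, 42, 52, 62, 56, 51, 54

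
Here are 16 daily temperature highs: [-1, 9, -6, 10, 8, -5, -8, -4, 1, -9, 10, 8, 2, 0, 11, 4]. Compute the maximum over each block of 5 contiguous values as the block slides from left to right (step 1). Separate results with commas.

10, 10, 10, 10, 8, 1, 10, 10, 10, 10, 11, 11

-1 9 -6 10 8 → max 10
9 -6 10 8 -5 → max 10
-6 10 8 -5 -8 → max 10
10 8 -5 -8 -4 → max 10
8 -5 -8 -4 1 → max 8
-5 -8 -4 1 -9 → max 1
-8 -4 1 -9 10 → max 10
-4 1 -9 10 8 → max 10
1 -9 10 8 2 → max 10
-9 10 8 2 0 → max 10
10 8 2 0 11 → max 11
8 2 0 11 4 → max 11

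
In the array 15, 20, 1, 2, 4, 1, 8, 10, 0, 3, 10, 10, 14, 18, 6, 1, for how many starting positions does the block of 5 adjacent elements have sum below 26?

15 20 1 2 4 → sum 42
20 1 2 4 1 → sum 28
1 2 4 1 8 → sum 16  < 26 ✓
2 4 1 8 10 → sum 25  < 26 ✓
4 1 8 10 0 → sum 23  < 26 ✓
1 8 10 0 3 → sum 22  < 26 ✓
8 10 0 3 10 → sum 31
10 0 3 10 10 → sum 33
0 3 10 10 14 → sum 37
3 10 10 14 18 → sum 55
10 10 14 18 6 → sum 58
10 14 18 6 1 → sum 49
4 windows satisfy the condition.

4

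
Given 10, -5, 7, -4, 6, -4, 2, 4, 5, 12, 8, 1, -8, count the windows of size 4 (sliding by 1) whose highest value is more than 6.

10 -5 7 -4 → max 10  > 6 ✓
-5 7 -4 6 → max 7  > 6 ✓
7 -4 6 -4 → max 7  > 6 ✓
-4 6 -4 2 → max 6
6 -4 2 4 → max 6
-4 2 4 5 → max 5
2 4 5 12 → max 12  > 6 ✓
4 5 12 8 → max 12  > 6 ✓
5 12 8 1 → max 12  > 6 ✓
12 8 1 -8 → max 12  > 6 ✓
7 windows satisfy the condition.

7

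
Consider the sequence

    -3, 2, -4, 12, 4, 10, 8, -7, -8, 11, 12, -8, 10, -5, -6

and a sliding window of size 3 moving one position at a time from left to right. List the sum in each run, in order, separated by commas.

[-3, 2, -4] → sum -5
[2, -4, 12] → sum 10
[-4, 12, 4] → sum 12
[12, 4, 10] → sum 26
[4, 10, 8] → sum 22
[10, 8, -7] → sum 11
[8, -7, -8] → sum -7
[-7, -8, 11] → sum -4
[-8, 11, 12] → sum 15
[11, 12, -8] → sum 15
[12, -8, 10] → sum 14
[-8, 10, -5] → sum -3
[10, -5, -6] → sum -1

-5, 10, 12, 26, 22, 11, -7, -4, 15, 15, 14, -3, -1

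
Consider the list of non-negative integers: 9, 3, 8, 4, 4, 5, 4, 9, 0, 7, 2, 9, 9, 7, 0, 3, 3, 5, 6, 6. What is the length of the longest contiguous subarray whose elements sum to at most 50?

Extend to the right; shrink from the left whenever the sum exceeds 50:
[9] sum 9 len 1
[9, 3] sum 12 len 2
[9, 3, 8] sum 20 len 3
[9, 3, 8, 4] sum 24 len 4
[9, 3, 8, 4, 4] sum 28 len 5
[9, 3, 8, 4, 4, 5] sum 33 len 6
[9, 3, 8, 4, 4, 5, 4] sum 37 len 7
[9, 3, 8, 4, 4, 5, 4, 9] sum 46 len 8
[9, 3, 8, 4, 4, 5, 4, 9, 0] sum 46 len 9
[3, 8, 4, 4, 5, 4, 9, 0, 7] sum 44 len 9
[3, 8, 4, 4, 5, 4, 9, 0, 7, 2] sum 46 len 10
[4, 4, 5, 4, 9, 0, 7, 2, 9] sum 44 len 9
[4, 5, 4, 9, 0, 7, 2, 9, 9] sum 49 len 9
[4, 9, 0, 7, 2, 9, 9, 7] sum 47 len 8
[4, 9, 0, 7, 2, 9, 9, 7, 0] sum 47 len 9
[4, 9, 0, 7, 2, 9, 9, 7, 0, 3] sum 50 len 10
[9, 0, 7, 2, 9, 9, 7, 0, 3, 3] sum 49 len 10
[0, 7, 2, 9, 9, 7, 0, 3, 3, 5] sum 45 len 10
[2, 9, 9, 7, 0, 3, 3, 5, 6] sum 44 len 9
[2, 9, 9, 7, 0, 3, 3, 5, 6, 6] sum 50 len 10
Longest length seen: 10.

10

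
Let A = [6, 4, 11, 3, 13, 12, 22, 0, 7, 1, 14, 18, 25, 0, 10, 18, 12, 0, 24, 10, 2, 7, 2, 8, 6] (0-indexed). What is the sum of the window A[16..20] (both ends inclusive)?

Elements at indices 16..20: 12, 0, 24, 10, 2
sum(12, 0, 24, 10, 2) = 48

48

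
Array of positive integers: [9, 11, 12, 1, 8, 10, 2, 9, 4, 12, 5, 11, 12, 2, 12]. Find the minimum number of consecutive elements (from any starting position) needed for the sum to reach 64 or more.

Extend right; whenever the sum reaches 64, record the length and shrink from the left:
add 9: running sum 9 < 64
add 11: running sum 20 < 64
add 12: running sum 32 < 64
add 1: running sum 33 < 64
add 8: running sum 41 < 64
add 10: running sum 51 < 64
add 2: running sum 53 < 64
add 9: running sum 62 < 64
add 4: shortest ending here [9, 11, 12, 1, 8, 10, 2, 9, 4] sum 66, len 9
add 12: shortest ending here [11, 12, 1, 8, 10, 2, 9, 4, 12] sum 69, len 9
add 5: shortest ending here [11, 12, 1, 8, 10, 2, 9, 4, 12, 5] sum 74, len 10
add 11: shortest ending here [12, 1, 8, 10, 2, 9, 4, 12, 5, 11] sum 74, len 10
add 12: shortest ending here [10, 2, 9, 4, 12, 5, 11, 12] sum 65, len 8
add 2: shortest ending here [10, 2, 9, 4, 12, 5, 11, 12, 2] sum 67, len 9
add 12: shortest ending here [9, 4, 12, 5, 11, 12, 2, 12] sum 67, len 8
Shortest qualifying length: 8.

8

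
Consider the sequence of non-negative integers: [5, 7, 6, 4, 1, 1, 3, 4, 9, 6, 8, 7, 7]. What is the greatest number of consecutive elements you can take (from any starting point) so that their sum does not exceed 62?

Extend to the right; shrink from the left whenever the sum exceeds 62:
add 5: [5] sum 5, len 1
add 7: [5, 7] sum 12, len 2
add 6: [5, 7, 6] sum 18, len 3
add 4: [5, 7, 6, 4] sum 22, len 4
add 1: [5, 7, 6, 4, 1] sum 23, len 5
add 1: [5, 7, 6, 4, 1, 1] sum 24, len 6
add 3: [5, 7, 6, 4, 1, 1, 3] sum 27, len 7
add 4: [5, 7, 6, 4, 1, 1, 3, 4] sum 31, len 8
add 9: [5, 7, 6, 4, 1, 1, 3, 4, 9] sum 40, len 9
add 6: [5, 7, 6, 4, 1, 1, 3, 4, 9, 6] sum 46, len 10
add 8: [5, 7, 6, 4, 1, 1, 3, 4, 9, 6, 8] sum 54, len 11
add 7: [5, 7, 6, 4, 1, 1, 3, 4, 9, 6, 8, 7] sum 61, len 12
add 7: [6, 4, 1, 1, 3, 4, 9, 6, 8, 7, 7] sum 56, len 11
Longest length seen: 12.

12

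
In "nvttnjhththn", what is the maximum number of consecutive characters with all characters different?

[n] len 1
[n, v] len 2
[n, v, t] len 3
[t] len 1
[t, n] len 2
[t, n, j] len 3
[t, n, j, h] len 4
[n, j, h, t] len 4
[t, h] len 2
[h, t] len 2
[t, h] len 2
[t, h, n] len 3
Longest all-distinct length: 4.

4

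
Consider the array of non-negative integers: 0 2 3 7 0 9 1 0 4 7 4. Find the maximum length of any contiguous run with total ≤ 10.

Extend to the right; shrink from the left whenever the sum exceeds 10:
→ 0: sum 0, len 1
→ 2: sum 2, len 2
→ 3: sum 5, len 3
→ 7 (dropped 0, 2): sum 10, len 2
→ 0: sum 10, len 3
→ 9 (dropped 3, 7): sum 9, len 2
→ 1: sum 10, len 3
→ 0: sum 10, len 4
→ 4 (dropped 0, 9): sum 5, len 3
→ 7 (dropped 1, 0, 4): sum 7, len 1
→ 4 (dropped 7): sum 4, len 1
Longest length seen: 4.

4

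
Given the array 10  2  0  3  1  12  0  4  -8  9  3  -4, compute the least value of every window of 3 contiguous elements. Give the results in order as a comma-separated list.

Sliding a size-3 window across the 12 values:
10 2 0 → min 0
2 0 3 → min 0
0 3 1 → min 0
3 1 12 → min 1
1 12 0 → min 0
12 0 4 → min 0
0 4 -8 → min -8
4 -8 9 → min -8
-8 9 3 → min -8
9 3 -4 → min -4

0, 0, 0, 1, 0, 0, -8, -8, -8, -4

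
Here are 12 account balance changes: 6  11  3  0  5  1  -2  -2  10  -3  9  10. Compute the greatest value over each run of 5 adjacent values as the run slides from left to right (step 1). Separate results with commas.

[6, 11, 3, 0, 5] → max 11
[11, 3, 0, 5, 1] → max 11
[3, 0, 5, 1, -2] → max 5
[0, 5, 1, -2, -2] → max 5
[5, 1, -2, -2, 10] → max 10
[1, -2, -2, 10, -3] → max 10
[-2, -2, 10, -3, 9] → max 10
[-2, 10, -3, 9, 10] → max 10

11, 11, 5, 5, 10, 10, 10, 10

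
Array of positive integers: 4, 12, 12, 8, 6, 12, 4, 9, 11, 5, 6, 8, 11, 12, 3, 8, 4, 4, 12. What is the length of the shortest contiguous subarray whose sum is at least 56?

7

add 4: running sum 4 < 56
add 12: running sum 16 < 56
add 12: running sum 28 < 56
add 8: running sum 36 < 56
add 6: running sum 42 < 56
add 12: running sum 54 < 56
end 6: [4, 12, 12, 8, 6, 12, 4] sum 58, len 7
end 7: [12, 12, 8, 6, 12, 4, 9] sum 63, len 7
end 8: [12, 8, 6, 12, 4, 9, 11] sum 62, len 7
end 9: [12, 8, 6, 12, 4, 9, 11, 5] sum 67, len 8
end 10: [8, 6, 12, 4, 9, 11, 5, 6] sum 61, len 8
end 11: [6, 12, 4, 9, 11, 5, 6, 8] sum 61, len 8
end 12: [12, 4, 9, 11, 5, 6, 8, 11] sum 66, len 8
end 13: [9, 11, 5, 6, 8, 11, 12] sum 62, len 7
end 14: [11, 5, 6, 8, 11, 12, 3] sum 56, len 7
end 15: [11, 5, 6, 8, 11, 12, 3, 8] sum 64, len 8
end 16: [5, 6, 8, 11, 12, 3, 8, 4] sum 57, len 8
end 17: [6, 8, 11, 12, 3, 8, 4, 4] sum 56, len 8
end 18: [8, 11, 12, 3, 8, 4, 4, 12] sum 62, len 8
Shortest qualifying length: 7.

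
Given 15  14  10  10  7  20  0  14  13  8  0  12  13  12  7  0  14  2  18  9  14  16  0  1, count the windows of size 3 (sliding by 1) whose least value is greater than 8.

15 14 10 → min 10  > 8 ✓
14 10 10 → min 10  > 8 ✓
10 10 7 → min 7
10 7 20 → min 7
7 20 0 → min 0
20 0 14 → min 0
0 14 13 → min 0
14 13 8 → min 8
13 8 0 → min 0
8 0 12 → min 0
0 12 13 → min 0
12 13 12 → min 12  > 8 ✓
13 12 7 → min 7
12 7 0 → min 0
7 0 14 → min 0
0 14 2 → min 0
14 2 18 → min 2
2 18 9 → min 2
18 9 14 → min 9  > 8 ✓
9 14 16 → min 9  > 8 ✓
14 16 0 → min 0
16 0 1 → min 0
5 windows satisfy the condition.

5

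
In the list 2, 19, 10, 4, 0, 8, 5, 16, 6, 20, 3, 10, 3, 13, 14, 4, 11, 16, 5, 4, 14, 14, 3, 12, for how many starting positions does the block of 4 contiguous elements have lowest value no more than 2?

[2, 19, 10, 4] → min 2  ≤ 2 ✓
[19, 10, 4, 0] → min 0  ≤ 2 ✓
[10, 4, 0, 8] → min 0  ≤ 2 ✓
[4, 0, 8, 5] → min 0  ≤ 2 ✓
[0, 8, 5, 16] → min 0  ≤ 2 ✓
[8, 5, 16, 6] → min 5
[5, 16, 6, 20] → min 5
[16, 6, 20, 3] → min 3
[6, 20, 3, 10] → min 3
[20, 3, 10, 3] → min 3
[3, 10, 3, 13] → min 3
[10, 3, 13, 14] → min 3
[3, 13, 14, 4] → min 3
[13, 14, 4, 11] → min 4
[14, 4, 11, 16] → min 4
[4, 11, 16, 5] → min 4
[11, 16, 5, 4] → min 4
[16, 5, 4, 14] → min 4
[5, 4, 14, 14] → min 4
[4, 14, 14, 3] → min 3
[14, 14, 3, 12] → min 3
5 windows satisfy the condition.

5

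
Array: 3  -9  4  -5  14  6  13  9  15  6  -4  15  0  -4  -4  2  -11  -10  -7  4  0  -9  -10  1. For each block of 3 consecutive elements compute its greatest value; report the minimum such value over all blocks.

-7

[3, -9, 4] → max 4
[-9, 4, -5] → max 4
[4, -5, 14] → max 14
[-5, 14, 6] → max 14
[14, 6, 13] → max 14
[6, 13, 9] → max 13
[13, 9, 15] → max 15
[9, 15, 6] → max 15
[15, 6, -4] → max 15
[6, -4, 15] → max 15
[-4, 15, 0] → max 15
[15, 0, -4] → max 15
[0, -4, -4] → max 0
[-4, -4, 2] → max 2
[-4, 2, -11] → max 2
[2, -11, -10] → max 2
[-11, -10, -7] → max -7
[-10, -7, 4] → max 4
[-7, 4, 0] → max 4
[4, 0, -9] → max 4
[0, -9, -10] → max 0
[-9, -10, 1] → max 1
Minimum of these is -7.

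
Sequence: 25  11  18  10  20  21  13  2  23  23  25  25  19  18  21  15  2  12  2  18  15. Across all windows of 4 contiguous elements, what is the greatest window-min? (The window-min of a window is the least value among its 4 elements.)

25 11 18 10 → min 10
11 18 10 20 → min 10
18 10 20 21 → min 10
10 20 21 13 → min 10
20 21 13 2 → min 2
21 13 2 23 → min 2
13 2 23 23 → min 2
2 23 23 25 → min 2
23 23 25 25 → min 23
23 25 25 19 → min 19
25 25 19 18 → min 18
25 19 18 21 → min 18
19 18 21 15 → min 15
18 21 15 2 → min 2
21 15 2 12 → min 2
15 2 12 2 → min 2
2 12 2 18 → min 2
12 2 18 15 → min 2
Greatest of these is 23.

23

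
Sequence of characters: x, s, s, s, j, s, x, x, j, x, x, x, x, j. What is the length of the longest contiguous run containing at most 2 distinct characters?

8

add x: window [x] (1 distinct), len 1
add s: window [x, s] (2 distinct), len 2
add s: window [x, s, s] (2 distinct), len 3
add s: window [x, s, s, s] (2 distinct), len 4
add j: window [s, s, s, j] (2 distinct), len 4
add s: window [s, s, s, j, s] (2 distinct), len 5
add x: window [s, x] (2 distinct), len 2
add x: window [s, x, x] (2 distinct), len 3
add j: window [x, x, j] (2 distinct), len 3
add x: window [x, x, j, x] (2 distinct), len 4
add x: window [x, x, j, x, x] (2 distinct), len 5
add x: window [x, x, j, x, x, x] (2 distinct), len 6
add x: window [x, x, j, x, x, x, x] (2 distinct), len 7
add j: window [x, x, j, x, x, x, x, j] (2 distinct), len 8
Longest length with ≤2 distinct: 8.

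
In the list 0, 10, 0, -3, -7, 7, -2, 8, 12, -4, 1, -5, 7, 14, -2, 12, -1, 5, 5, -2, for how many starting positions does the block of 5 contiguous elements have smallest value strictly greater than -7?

11

0 10 0 -3 -7 → min -7
10 0 -3 -7 7 → min -7
0 -3 -7 7 -2 → min -7
-3 -7 7 -2 8 → min -7
-7 7 -2 8 12 → min -7
7 -2 8 12 -4 → min -4  > -7 ✓
-2 8 12 -4 1 → min -4  > -7 ✓
8 12 -4 1 -5 → min -5  > -7 ✓
12 -4 1 -5 7 → min -5  > -7 ✓
-4 1 -5 7 14 → min -5  > -7 ✓
1 -5 7 14 -2 → min -5  > -7 ✓
-5 7 14 -2 12 → min -5  > -7 ✓
7 14 -2 12 -1 → min -2  > -7 ✓
14 -2 12 -1 5 → min -2  > -7 ✓
-2 12 -1 5 5 → min -2  > -7 ✓
12 -1 5 5 -2 → min -2  > -7 ✓
11 windows satisfy the condition.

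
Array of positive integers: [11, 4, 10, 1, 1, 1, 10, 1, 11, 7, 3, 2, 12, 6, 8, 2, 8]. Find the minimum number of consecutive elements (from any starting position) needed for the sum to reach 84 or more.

15

add 11: running sum 11 < 84
add 4: running sum 15 < 84
add 10: running sum 25 < 84
add 1: running sum 26 < 84
add 1: running sum 27 < 84
add 1: running sum 28 < 84
add 10: running sum 38 < 84
add 1: running sum 39 < 84
add 11: running sum 50 < 84
add 7: running sum 57 < 84
add 3: running sum 60 < 84
add 2: running sum 62 < 84
add 12: running sum 74 < 84
add 6: running sum 80 < 84
end 14: [11, 4, 10, 1, 1, 1, 10, 1, 11, 7, 3, 2, 12, 6, 8] sum 88, len 15
end 15: [11, 4, 10, 1, 1, 1, 10, 1, 11, 7, 3, 2, 12, 6, 8, 2] sum 90, len 16
end 16: [4, 10, 1, 1, 1, 10, 1, 11, 7, 3, 2, 12, 6, 8, 2, 8] sum 87, len 16
Shortest qualifying length: 15.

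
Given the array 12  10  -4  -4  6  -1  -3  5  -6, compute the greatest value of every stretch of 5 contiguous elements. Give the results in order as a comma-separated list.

12, 10, 6, 6, 6

(12, 10, -4, -4, 6) → max 12
(10, -4, -4, 6, -1) → max 10
(-4, -4, 6, -1, -3) → max 6
(-4, 6, -1, -3, 5) → max 6
(6, -1, -3, 5, -6) → max 6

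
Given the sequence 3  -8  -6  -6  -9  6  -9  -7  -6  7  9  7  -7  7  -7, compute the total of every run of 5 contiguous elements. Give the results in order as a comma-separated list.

Sliding a size-5 window across the 15 values:
3 -8 -6 -6 -9 → sum -26
-8 -6 -6 -9 6 → sum -23
-6 -6 -9 6 -9 → sum -24
-6 -9 6 -9 -7 → sum -25
-9 6 -9 -7 -6 → sum -25
6 -9 -7 -6 7 → sum -9
-9 -7 -6 7 9 → sum -6
-7 -6 7 9 7 → sum 10
-6 7 9 7 -7 → sum 10
7 9 7 -7 7 → sum 23
9 7 -7 7 -7 → sum 9

-26, -23, -24, -25, -25, -9, -6, 10, 10, 23, 9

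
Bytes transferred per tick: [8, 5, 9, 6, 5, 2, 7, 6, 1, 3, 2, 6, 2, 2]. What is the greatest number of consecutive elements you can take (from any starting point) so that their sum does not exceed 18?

Extend to the right; shrink from the left whenever the sum exceeds 18:
add 8: [8] sum 8, len 1
add 5: [8, 5] sum 13, len 2
add 9: [5, 9] sum 14, len 2
add 6: [9, 6] sum 15, len 2
add 5: [6, 5] sum 11, len 2
add 2: [6, 5, 2] sum 13, len 3
add 7: [5, 2, 7] sum 14, len 3
add 6: [2, 7, 6] sum 15, len 3
add 1: [2, 7, 6, 1] sum 16, len 4
add 3: [7, 6, 1, 3] sum 17, len 4
add 2: [6, 1, 3, 2] sum 12, len 4
add 6: [6, 1, 3, 2, 6] sum 18, len 5
add 2: [1, 3, 2, 6, 2] sum 14, len 5
add 2: [1, 3, 2, 6, 2, 2] sum 16, len 6
Longest length seen: 6.

6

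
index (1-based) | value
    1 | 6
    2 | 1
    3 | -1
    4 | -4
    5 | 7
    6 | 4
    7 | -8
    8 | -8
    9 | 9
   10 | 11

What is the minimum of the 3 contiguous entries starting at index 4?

Elements at indices 4..6: -4, 7, 4
min(-4, 7, 4) = -4

-4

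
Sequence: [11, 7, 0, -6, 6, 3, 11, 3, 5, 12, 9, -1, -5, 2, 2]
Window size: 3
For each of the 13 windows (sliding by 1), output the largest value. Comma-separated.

(11, 7, 0) → max 11
(7, 0, -6) → max 7
(0, -6, 6) → max 6
(-6, 6, 3) → max 6
(6, 3, 11) → max 11
(3, 11, 3) → max 11
(11, 3, 5) → max 11
(3, 5, 12) → max 12
(5, 12, 9) → max 12
(12, 9, -1) → max 12
(9, -1, -5) → max 9
(-1, -5, 2) → max 2
(-5, 2, 2) → max 2

11, 7, 6, 6, 11, 11, 11, 12, 12, 12, 9, 2, 2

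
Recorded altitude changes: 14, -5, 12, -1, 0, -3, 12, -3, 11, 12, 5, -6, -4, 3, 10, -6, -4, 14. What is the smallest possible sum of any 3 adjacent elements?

-7

Each size-3 window and its sum:
14 -5 12 → sum 21
-5 12 -1 → sum 6
12 -1 0 → sum 11
-1 0 -3 → sum -4
0 -3 12 → sum 9
-3 12 -3 → sum 6
12 -3 11 → sum 20
-3 11 12 → sum 20
11 12 5 → sum 28
12 5 -6 → sum 11
5 -6 -4 → sum -5
-6 -4 3 → sum -7
-4 3 10 → sum 9
3 10 -6 → sum 7
10 -6 -4 → sum 0
-6 -4 14 → sum 4
Smallest of these is -7.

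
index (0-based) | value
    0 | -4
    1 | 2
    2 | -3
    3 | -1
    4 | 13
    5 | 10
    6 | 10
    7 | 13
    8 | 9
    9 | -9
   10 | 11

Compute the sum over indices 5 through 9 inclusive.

Elements at indices 5..9: 10, 10, 13, 9, -9
sum(10, 10, 13, 9, -9) = 33

33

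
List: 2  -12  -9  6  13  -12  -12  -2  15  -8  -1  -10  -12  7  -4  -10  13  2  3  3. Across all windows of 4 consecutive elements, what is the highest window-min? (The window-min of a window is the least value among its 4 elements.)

(2, -12, -9, 6) → min -12
(-12, -9, 6, 13) → min -12
(-9, 6, 13, -12) → min -12
(6, 13, -12, -12) → min -12
(13, -12, -12, -2) → min -12
(-12, -12, -2, 15) → min -12
(-12, -2, 15, -8) → min -12
(-2, 15, -8, -1) → min -8
(15, -8, -1, -10) → min -10
(-8, -1, -10, -12) → min -12
(-1, -10, -12, 7) → min -12
(-10, -12, 7, -4) → min -12
(-12, 7, -4, -10) → min -12
(7, -4, -10, 13) → min -10
(-4, -10, 13, 2) → min -10
(-10, 13, 2, 3) → min -10
(13, 2, 3, 3) → min 2
Highest of these is 2.

2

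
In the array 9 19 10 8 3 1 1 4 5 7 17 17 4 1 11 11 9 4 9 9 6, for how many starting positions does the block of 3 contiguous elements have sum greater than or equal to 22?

9 19 10 → sum 38  ≥ 22 ✓
19 10 8 → sum 37  ≥ 22 ✓
10 8 3 → sum 21
8 3 1 → sum 12
3 1 1 → sum 5
1 1 4 → sum 6
1 4 5 → sum 10
4 5 7 → sum 16
5 7 17 → sum 29  ≥ 22 ✓
7 17 17 → sum 41  ≥ 22 ✓
17 17 4 → sum 38  ≥ 22 ✓
17 4 1 → sum 22  ≥ 22 ✓
4 1 11 → sum 16
1 11 11 → sum 23  ≥ 22 ✓
11 11 9 → sum 31  ≥ 22 ✓
11 9 4 → sum 24  ≥ 22 ✓
9 4 9 → sum 22  ≥ 22 ✓
4 9 9 → sum 22  ≥ 22 ✓
9 9 6 → sum 24  ≥ 22 ✓
12 windows satisfy the condition.

12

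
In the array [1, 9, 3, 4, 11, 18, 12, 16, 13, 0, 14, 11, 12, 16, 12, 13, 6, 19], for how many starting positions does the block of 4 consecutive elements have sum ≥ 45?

[1, 9, 3, 4] → sum 17
[9, 3, 4, 11] → sum 27
[3, 4, 11, 18] → sum 36
[4, 11, 18, 12] → sum 45  ≥ 45 ✓
[11, 18, 12, 16] → sum 57  ≥ 45 ✓
[18, 12, 16, 13] → sum 59  ≥ 45 ✓
[12, 16, 13, 0] → sum 41
[16, 13, 0, 14] → sum 43
[13, 0, 14, 11] → sum 38
[0, 14, 11, 12] → sum 37
[14, 11, 12, 16] → sum 53  ≥ 45 ✓
[11, 12, 16, 12] → sum 51  ≥ 45 ✓
[12, 16, 12, 13] → sum 53  ≥ 45 ✓
[16, 12, 13, 6] → sum 47  ≥ 45 ✓
[12, 13, 6, 19] → sum 50  ≥ 45 ✓
8 windows satisfy the condition.

8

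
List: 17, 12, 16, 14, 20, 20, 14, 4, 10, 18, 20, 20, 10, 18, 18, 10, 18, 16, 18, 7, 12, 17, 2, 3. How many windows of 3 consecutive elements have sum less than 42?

[17, 12, 16] → sum 45
[12, 16, 14] → sum 42
[16, 14, 20] → sum 50
[14, 20, 20] → sum 54
[20, 20, 14] → sum 54
[20, 14, 4] → sum 38  < 42 ✓
[14, 4, 10] → sum 28  < 42 ✓
[4, 10, 18] → sum 32  < 42 ✓
[10, 18, 20] → sum 48
[18, 20, 20] → sum 58
[20, 20, 10] → sum 50
[20, 10, 18] → sum 48
[10, 18, 18] → sum 46
[18, 18, 10] → sum 46
[18, 10, 18] → sum 46
[10, 18, 16] → sum 44
[18, 16, 18] → sum 52
[16, 18, 7] → sum 41  < 42 ✓
[18, 7, 12] → sum 37  < 42 ✓
[7, 12, 17] → sum 36  < 42 ✓
[12, 17, 2] → sum 31  < 42 ✓
[17, 2, 3] → sum 22  < 42 ✓
8 windows satisfy the condition.

8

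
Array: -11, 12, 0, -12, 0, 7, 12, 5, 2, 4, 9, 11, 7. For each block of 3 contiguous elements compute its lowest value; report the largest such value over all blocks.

7

Window mins for each of the 11 positions:
-11 12 0 → min -11
12 0 -12 → min -12
0 -12 0 → min -12
-12 0 7 → min -12
0 7 12 → min 0
7 12 5 → min 5
12 5 2 → min 2
5 2 4 → min 2
2 4 9 → min 2
4 9 11 → min 4
9 11 7 → min 7
Largest of these is 7.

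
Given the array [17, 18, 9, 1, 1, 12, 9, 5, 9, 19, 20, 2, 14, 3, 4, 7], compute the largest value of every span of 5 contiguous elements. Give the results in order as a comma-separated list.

[17, 18, 9, 1, 1] → max 18
[18, 9, 1, 1, 12] → max 18
[9, 1, 1, 12, 9] → max 12
[1, 1, 12, 9, 5] → max 12
[1, 12, 9, 5, 9] → max 12
[12, 9, 5, 9, 19] → max 19
[9, 5, 9, 19, 20] → max 20
[5, 9, 19, 20, 2] → max 20
[9, 19, 20, 2, 14] → max 20
[19, 20, 2, 14, 3] → max 20
[20, 2, 14, 3, 4] → max 20
[2, 14, 3, 4, 7] → max 14

18, 18, 12, 12, 12, 19, 20, 20, 20, 20, 20, 14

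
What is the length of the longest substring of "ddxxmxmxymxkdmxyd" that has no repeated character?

add d: [d] len 1
add d (repeat d, move left end past it): [d] len 1
add x: [d, x] len 2
add x (repeat x, move left end past it): [x] len 1
add m: [x, m] len 2
add x (repeat x, move left end past it): [m, x] len 2
add m (repeat m, move left end past it): [x, m] len 2
add x (repeat x, move left end past it): [m, x] len 2
add y: [m, x, y] len 3
add m (repeat m, move left end past it): [x, y, m] len 3
add x (repeat x, move left end past it): [y, m, x] len 3
add k: [y, m, x, k] len 4
add d: [y, m, x, k, d] len 5
add m (repeat m, move left end past it): [x, k, d, m] len 4
add x (repeat x, move left end past it): [k, d, m, x] len 4
add y: [k, d, m, x, y] len 5
add d (repeat d, move left end past it): [m, x, y, d] len 4
Longest all-distinct length: 5.

5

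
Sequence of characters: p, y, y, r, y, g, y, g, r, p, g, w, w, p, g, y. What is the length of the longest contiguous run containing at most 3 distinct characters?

8

Extend right; when distinct count exceeds 3, shrink from the left:
[p] 1 distinct, len 1
[p, y] 2 distinct, len 2
[p, y, y] 2 distinct, len 3
[p, y, y, r] 3 distinct, len 4
[p, y, y, r, y] 3 distinct, len 5
[y, y, r, y, g] 3 distinct, len 5
[y, y, r, y, g, y] 3 distinct, len 6
[y, y, r, y, g, y, g] 3 distinct, len 7
[y, y, r, y, g, y, g, r] 3 distinct, len 8
[g, r, p] 3 distinct, len 3
[g, r, p, g] 3 distinct, len 4
[p, g, w] 3 distinct, len 3
[p, g, w, w] 3 distinct, len 4
[p, g, w, w, p] 3 distinct, len 5
[p, g, w, w, p, g] 3 distinct, len 6
[p, g, y] 3 distinct, len 3
Longest length with ≤3 distinct: 8.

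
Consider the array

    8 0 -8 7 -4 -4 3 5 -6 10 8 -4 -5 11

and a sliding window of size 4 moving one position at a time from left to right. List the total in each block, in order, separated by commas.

[8, 0, -8, 7] → sum 7
[0, -8, 7, -4] → sum -5
[-8, 7, -4, -4] → sum -9
[7, -4, -4, 3] → sum 2
[-4, -4, 3, 5] → sum 0
[-4, 3, 5, -6] → sum -2
[3, 5, -6, 10] → sum 12
[5, -6, 10, 8] → sum 17
[-6, 10, 8, -4] → sum 8
[10, 8, -4, -5] → sum 9
[8, -4, -5, 11] → sum 10

7, -5, -9, 2, 0, -2, 12, 17, 8, 9, 10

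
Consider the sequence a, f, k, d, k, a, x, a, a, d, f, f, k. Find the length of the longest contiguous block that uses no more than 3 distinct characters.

5

add a: window [a] (1 distinct), len 1
add f: window [a, f] (2 distinct), len 2
add k: window [a, f, k] (3 distinct), len 3
add d: window [f, k, d] (3 distinct), len 3
add k: window [f, k, d, k] (3 distinct), len 4
add a: window [k, d, k, a] (3 distinct), len 4
add x: window [k, a, x] (3 distinct), len 3
add a: window [k, a, x, a] (3 distinct), len 4
add a: window [k, a, x, a, a] (3 distinct), len 5
add d: window [a, x, a, a, d] (3 distinct), len 5
add f: window [a, a, d, f] (3 distinct), len 4
add f: window [a, a, d, f, f] (3 distinct), len 5
add k: window [d, f, f, k] (3 distinct), len 4
Longest length with ≤3 distinct: 5.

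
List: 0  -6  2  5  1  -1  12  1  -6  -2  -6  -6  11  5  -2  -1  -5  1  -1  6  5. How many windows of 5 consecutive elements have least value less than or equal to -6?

[0, -6, 2, 5, 1] → min -6  ≤ -6 ✓
[-6, 2, 5, 1, -1] → min -6  ≤ -6 ✓
[2, 5, 1, -1, 12] → min -1
[5, 1, -1, 12, 1] → min -1
[1, -1, 12, 1, -6] → min -6  ≤ -6 ✓
[-1, 12, 1, -6, -2] → min -6  ≤ -6 ✓
[12, 1, -6, -2, -6] → min -6  ≤ -6 ✓
[1, -6, -2, -6, -6] → min -6  ≤ -6 ✓
[-6, -2, -6, -6, 11] → min -6  ≤ -6 ✓
[-2, -6, -6, 11, 5] → min -6  ≤ -6 ✓
[-6, -6, 11, 5, -2] → min -6  ≤ -6 ✓
[-6, 11, 5, -2, -1] → min -6  ≤ -6 ✓
[11, 5, -2, -1, -5] → min -5
[5, -2, -1, -5, 1] → min -5
[-2, -1, -5, 1, -1] → min -5
[-1, -5, 1, -1, 6] → min -5
[-5, 1, -1, 6, 5] → min -5
10 windows satisfy the condition.

10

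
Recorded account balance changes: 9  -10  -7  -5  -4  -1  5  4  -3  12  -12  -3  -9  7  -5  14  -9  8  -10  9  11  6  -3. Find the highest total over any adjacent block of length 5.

24

Window sums for each of the 19 positions:
(9, -10, -7, -5, -4) → sum -17
(-10, -7, -5, -4, -1) → sum -27
(-7, -5, -4, -1, 5) → sum -12
(-5, -4, -1, 5, 4) → sum -1
(-4, -1, 5, 4, -3) → sum 1
(-1, 5, 4, -3, 12) → sum 17
(5, 4, -3, 12, -12) → sum 6
(4, -3, 12, -12, -3) → sum -2
(-3, 12, -12, -3, -9) → sum -15
(12, -12, -3, -9, 7) → sum -5
(-12, -3, -9, 7, -5) → sum -22
(-3, -9, 7, -5, 14) → sum 4
(-9, 7, -5, 14, -9) → sum -2
(7, -5, 14, -9, 8) → sum 15
(-5, 14, -9, 8, -10) → sum -2
(14, -9, 8, -10, 9) → sum 12
(-9, 8, -10, 9, 11) → sum 9
(8, -10, 9, 11, 6) → sum 24
(-10, 9, 11, 6, -3) → sum 13
Highest of these is 24.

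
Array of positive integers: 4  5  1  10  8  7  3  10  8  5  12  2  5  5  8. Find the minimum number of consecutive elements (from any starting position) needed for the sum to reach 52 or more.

7

add 4: running sum 4 < 52
add 5: running sum 9 < 52
add 1: running sum 10 < 52
add 10: running sum 20 < 52
add 8: running sum 28 < 52
add 7: running sum 35 < 52
add 3: running sum 38 < 52
add 10: running sum 48 < 52
add 8: shortest ending here [5, 1, 10, 8, 7, 3, 10, 8] sum 52, len 8
add 5: shortest ending here [1, 10, 8, 7, 3, 10, 8, 5] sum 52, len 8
add 12: shortest ending here [8, 7, 3, 10, 8, 5, 12] sum 53, len 7
add 2: shortest ending here [8, 7, 3, 10, 8, 5, 12, 2] sum 55, len 8
add 5: shortest ending here [7, 3, 10, 8, 5, 12, 2, 5] sum 52, len 8
add 5: shortest ending here [7, 3, 10, 8, 5, 12, 2, 5, 5] sum 57, len 9
add 8: shortest ending here [10, 8, 5, 12, 2, 5, 5, 8] sum 55, len 8
Shortest qualifying length: 7.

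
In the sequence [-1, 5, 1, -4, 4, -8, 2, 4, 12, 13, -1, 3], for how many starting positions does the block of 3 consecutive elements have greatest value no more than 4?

(-1, 5, 1) → max 5
(5, 1, -4) → max 5
(1, -4, 4) → max 4  ≤ 4 ✓
(-4, 4, -8) → max 4  ≤ 4 ✓
(4, -8, 2) → max 4  ≤ 4 ✓
(-8, 2, 4) → max 4  ≤ 4 ✓
(2, 4, 12) → max 12
(4, 12, 13) → max 13
(12, 13, -1) → max 13
(13, -1, 3) → max 13
4 windows satisfy the condition.

4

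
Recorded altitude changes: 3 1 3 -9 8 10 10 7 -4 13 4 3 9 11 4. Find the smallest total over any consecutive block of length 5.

Each size-5 window and its sum:
(3, 1, 3, -9, 8) → sum 6
(1, 3, -9, 8, 10) → sum 13
(3, -9, 8, 10, 10) → sum 22
(-9, 8, 10, 10, 7) → sum 26
(8, 10, 10, 7, -4) → sum 31
(10, 10, 7, -4, 13) → sum 36
(10, 7, -4, 13, 4) → sum 30
(7, -4, 13, 4, 3) → sum 23
(-4, 13, 4, 3, 9) → sum 25
(13, 4, 3, 9, 11) → sum 40
(4, 3, 9, 11, 4) → sum 31
Smallest of these is 6.

6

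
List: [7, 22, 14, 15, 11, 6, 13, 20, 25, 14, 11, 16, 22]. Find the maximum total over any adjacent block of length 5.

[7, 22, 14, 15, 11] → sum 69
[22, 14, 15, 11, 6] → sum 68
[14, 15, 11, 6, 13] → sum 59
[15, 11, 6, 13, 20] → sum 65
[11, 6, 13, 20, 25] → sum 75
[6, 13, 20, 25, 14] → sum 78
[13, 20, 25, 14, 11] → sum 83
[20, 25, 14, 11, 16] → sum 86
[25, 14, 11, 16, 22] → sum 88
Maximum of these is 88.

88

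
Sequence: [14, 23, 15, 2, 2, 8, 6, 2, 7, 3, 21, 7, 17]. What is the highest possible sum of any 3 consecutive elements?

14 23 15 → sum 52
23 15 2 → sum 40
15 2 2 → sum 19
2 2 8 → sum 12
2 8 6 → sum 16
8 6 2 → sum 16
6 2 7 → sum 15
2 7 3 → sum 12
7 3 21 → sum 31
3 21 7 → sum 31
21 7 17 → sum 45
Highest of these is 52.

52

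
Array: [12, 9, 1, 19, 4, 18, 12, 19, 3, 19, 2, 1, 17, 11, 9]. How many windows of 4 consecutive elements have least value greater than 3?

2

12 9 1 19 → min 1
9 1 19 4 → min 1
1 19 4 18 → min 1
19 4 18 12 → min 4  > 3 ✓
4 18 12 19 → min 4  > 3 ✓
18 12 19 3 → min 3
12 19 3 19 → min 3
19 3 19 2 → min 2
3 19 2 1 → min 1
19 2 1 17 → min 1
2 1 17 11 → min 1
1 17 11 9 → min 1
2 windows satisfy the condition.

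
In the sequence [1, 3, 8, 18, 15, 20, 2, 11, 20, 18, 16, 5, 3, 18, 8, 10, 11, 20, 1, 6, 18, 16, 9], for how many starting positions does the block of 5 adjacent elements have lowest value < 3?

[1, 3, 8, 18, 15] → min 1  < 3 ✓
[3, 8, 18, 15, 20] → min 3
[8, 18, 15, 20, 2] → min 2  < 3 ✓
[18, 15, 20, 2, 11] → min 2  < 3 ✓
[15, 20, 2, 11, 20] → min 2  < 3 ✓
[20, 2, 11, 20, 18] → min 2  < 3 ✓
[2, 11, 20, 18, 16] → min 2  < 3 ✓
[11, 20, 18, 16, 5] → min 5
[20, 18, 16, 5, 3] → min 3
[18, 16, 5, 3, 18] → min 3
[16, 5, 3, 18, 8] → min 3
[5, 3, 18, 8, 10] → min 3
[3, 18, 8, 10, 11] → min 3
[18, 8, 10, 11, 20] → min 8
[8, 10, 11, 20, 1] → min 1  < 3 ✓
[10, 11, 20, 1, 6] → min 1  < 3 ✓
[11, 20, 1, 6, 18] → min 1  < 3 ✓
[20, 1, 6, 18, 16] → min 1  < 3 ✓
[1, 6, 18, 16, 9] → min 1  < 3 ✓
11 windows satisfy the condition.

11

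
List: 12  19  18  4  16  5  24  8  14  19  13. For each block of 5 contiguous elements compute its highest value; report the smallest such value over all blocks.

12 19 18 4 16 → max 19
19 18 4 16 5 → max 19
18 4 16 5 24 → max 24
4 16 5 24 8 → max 24
16 5 24 8 14 → max 24
5 24 8 14 19 → max 24
24 8 14 19 13 → max 24
Smallest of these is 19.

19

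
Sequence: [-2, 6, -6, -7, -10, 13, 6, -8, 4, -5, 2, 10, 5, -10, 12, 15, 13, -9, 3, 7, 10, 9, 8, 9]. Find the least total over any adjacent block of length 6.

-2 6 -6 -7 -10 13 → sum -6
6 -6 -7 -10 13 6 → sum 2
-6 -7 -10 13 6 -8 → sum -12
-7 -10 13 6 -8 4 → sum -2
-10 13 6 -8 4 -5 → sum 0
13 6 -8 4 -5 2 → sum 12
6 -8 4 -5 2 10 → sum 9
-8 4 -5 2 10 5 → sum 8
4 -5 2 10 5 -10 → sum 6
-5 2 10 5 -10 12 → sum 14
2 10 5 -10 12 15 → sum 34
10 5 -10 12 15 13 → sum 45
5 -10 12 15 13 -9 → sum 26
-10 12 15 13 -9 3 → sum 24
12 15 13 -9 3 7 → sum 41
15 13 -9 3 7 10 → sum 39
13 -9 3 7 10 9 → sum 33
-9 3 7 10 9 8 → sum 28
3 7 10 9 8 9 → sum 46
Least of these is -12.

-12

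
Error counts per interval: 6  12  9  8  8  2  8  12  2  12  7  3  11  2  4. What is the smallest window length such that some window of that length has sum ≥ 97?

Extend right; whenever the sum reaches 97, record the length and shrink from the left:
add 6: running sum 6 < 97
add 12: running sum 18 < 97
add 9: running sum 27 < 97
add 8: running sum 35 < 97
add 8: running sum 43 < 97
add 2: running sum 45 < 97
add 8: running sum 53 < 97
add 12: running sum 65 < 97
add 2: running sum 67 < 97
add 12: running sum 79 < 97
add 7: running sum 86 < 97
add 3: running sum 89 < 97
add 11: shortest ending here [6, 12, 9, 8, 8, 2, 8, 12, 2, 12, 7, 3, 11] sum 100, len 13
add 2: shortest ending here [6, 12, 9, 8, 8, 2, 8, 12, 2, 12, 7, 3, 11, 2] sum 102, len 14
add 4: shortest ending here [12, 9, 8, 8, 2, 8, 12, 2, 12, 7, 3, 11, 2, 4] sum 100, len 14
Shortest qualifying length: 13.

13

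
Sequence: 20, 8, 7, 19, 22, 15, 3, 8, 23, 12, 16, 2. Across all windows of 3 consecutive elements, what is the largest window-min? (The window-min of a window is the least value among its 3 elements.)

Window mins for each of the 10 positions:
(20, 8, 7) → min 7
(8, 7, 19) → min 7
(7, 19, 22) → min 7
(19, 22, 15) → min 15
(22, 15, 3) → min 3
(15, 3, 8) → min 3
(3, 8, 23) → min 3
(8, 23, 12) → min 8
(23, 12, 16) → min 12
(12, 16, 2) → min 2
Largest of these is 15.

15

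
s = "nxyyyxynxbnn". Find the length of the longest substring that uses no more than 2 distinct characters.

6

[n] 1 distinct, len 1
[n, x] 2 distinct, len 2
[x, y] 2 distinct, len 2
[x, y, y] 2 distinct, len 3
[x, y, y, y] 2 distinct, len 4
[x, y, y, y, x] 2 distinct, len 5
[x, y, y, y, x, y] 2 distinct, len 6
[y, n] 2 distinct, len 2
[n, x] 2 distinct, len 2
[x, b] 2 distinct, len 2
[b, n] 2 distinct, len 2
[b, n, n] 2 distinct, len 3
Longest length with ≤2 distinct: 6.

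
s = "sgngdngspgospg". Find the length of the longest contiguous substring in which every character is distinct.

add s: [s] len 1
add g: [s, g] len 2
add n: [s, g, n] len 3
add g (repeat g, move left end past it): [n, g] len 2
add d: [n, g, d] len 3
add n (repeat n, move left end past it): [g, d, n] len 3
add g (repeat g, move left end past it): [d, n, g] len 3
add s: [d, n, g, s] len 4
add p: [d, n, g, s, p] len 5
add g (repeat g, move left end past it): [s, p, g] len 3
add o: [s, p, g, o] len 4
add s (repeat s, move left end past it): [p, g, o, s] len 4
add p (repeat p, move left end past it): [g, o, s, p] len 4
add g (repeat g, move left end past it): [o, s, p, g] len 4
Longest all-distinct length: 5.

5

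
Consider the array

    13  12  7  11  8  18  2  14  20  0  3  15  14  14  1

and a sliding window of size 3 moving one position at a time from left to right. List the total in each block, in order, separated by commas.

32, 30, 26, 37, 28, 34, 36, 34, 23, 18, 32, 43, 29

Sliding a size-3 window across the 15 values:
[13, 12, 7] → sum 32
[12, 7, 11] → sum 30
[7, 11, 8] → sum 26
[11, 8, 18] → sum 37
[8, 18, 2] → sum 28
[18, 2, 14] → sum 34
[2, 14, 20] → sum 36
[14, 20, 0] → sum 34
[20, 0, 3] → sum 23
[0, 3, 15] → sum 18
[3, 15, 14] → sum 32
[15, 14, 14] → sum 43
[14, 14, 1] → sum 29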